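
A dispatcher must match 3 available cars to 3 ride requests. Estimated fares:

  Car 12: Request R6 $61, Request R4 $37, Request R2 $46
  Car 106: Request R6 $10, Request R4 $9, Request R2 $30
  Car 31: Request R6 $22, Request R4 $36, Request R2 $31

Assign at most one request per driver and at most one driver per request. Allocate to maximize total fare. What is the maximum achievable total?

Optimal: Car 12→Request R6 ($61), Car 106→Request R2 ($30), Car 31→Request R4 ($36) — total 61+30+36 = $127.
Next-best assignment: Car 12→Request R6, Car 106→Request R4, Car 31→Request R2 = $101.
Swapping Car 106↔Car 31 (Car 106→Request R4 $9, Car 31→Request R2 $31) loses 26.
Every other assignment is strictly worse.

Maximum total: $127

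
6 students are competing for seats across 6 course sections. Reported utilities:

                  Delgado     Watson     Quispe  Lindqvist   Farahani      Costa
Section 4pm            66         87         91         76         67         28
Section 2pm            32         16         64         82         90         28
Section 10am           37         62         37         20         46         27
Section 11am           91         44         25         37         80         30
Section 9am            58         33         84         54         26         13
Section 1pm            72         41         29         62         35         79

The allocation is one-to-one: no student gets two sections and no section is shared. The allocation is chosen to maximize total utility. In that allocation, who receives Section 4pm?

Lindqvist receives Section 4pm.

This is a one-to-one assignment (maximum-weight bipartite matching).
Optimal: Delgado→Section 11am (91 points), Watson→Section 10am (62 points), Quispe→Section 9am (84 points), Lindqvist→Section 4pm (76 points), Farahani→Section 2pm (90 points), Costa→Section 1pm (79 points) — total 91+62+84+76+90+79 = 482 points.
Row-greedy (each student in turn takes its best remaining section) gives 469 points, worse by 13.
Lindqvist's own top section is Section 2pm (82 points), but forcing Lindqvist→Section 2pm and reassigning the rest optimally gives only 469 points — worse by 13.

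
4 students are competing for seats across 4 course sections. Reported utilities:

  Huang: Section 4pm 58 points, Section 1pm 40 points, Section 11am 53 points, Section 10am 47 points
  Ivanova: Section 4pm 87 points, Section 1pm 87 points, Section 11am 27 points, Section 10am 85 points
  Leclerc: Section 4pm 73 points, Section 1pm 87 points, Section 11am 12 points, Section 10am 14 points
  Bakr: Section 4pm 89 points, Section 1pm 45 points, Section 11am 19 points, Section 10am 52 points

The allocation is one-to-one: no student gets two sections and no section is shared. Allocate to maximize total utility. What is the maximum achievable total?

Max total: 314 points

Optimal: Huang→Section 11am (53 points), Ivanova→Section 10am (85 points), Leclerc→Section 1pm (87 points), Bakr→Section 4pm (89 points) — total 53+85+87+89 = 314 points.
Next-best assignment: Huang→Section 11am, Ivanova→Section 4pm, Leclerc→Section 1pm, Bakr→Section 10am = 279 points.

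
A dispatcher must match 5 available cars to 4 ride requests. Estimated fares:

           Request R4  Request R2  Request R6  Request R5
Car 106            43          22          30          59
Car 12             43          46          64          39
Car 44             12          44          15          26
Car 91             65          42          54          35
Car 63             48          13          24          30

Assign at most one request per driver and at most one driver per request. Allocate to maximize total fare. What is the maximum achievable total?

Optimal: Car 91→Request R4 ($65), Car 44→Request R2 ($44), Car 12→Request R6 ($64), Car 106→Request R5 ($59) — total 65+44+64+59 = $232.
Column-greedy (each request in turn goes to its best remaining driver) gives $171, worse by 61.

Maximum total: $232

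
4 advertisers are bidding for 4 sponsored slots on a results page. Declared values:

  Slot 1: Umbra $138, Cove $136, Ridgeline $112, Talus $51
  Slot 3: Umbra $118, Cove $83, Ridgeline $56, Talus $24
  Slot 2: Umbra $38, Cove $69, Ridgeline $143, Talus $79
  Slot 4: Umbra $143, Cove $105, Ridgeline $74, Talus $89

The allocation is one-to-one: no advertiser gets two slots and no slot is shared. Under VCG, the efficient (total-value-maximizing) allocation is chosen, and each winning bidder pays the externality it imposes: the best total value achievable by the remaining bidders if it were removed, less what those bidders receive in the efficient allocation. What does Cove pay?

Efficient allocation: Umbra→Slot 3 ($118), Cove→Slot 1 ($136), Ridgeline→Slot 2 ($143), Talus→Slot 4 ($89); total welfare W = $486.
Cove receives Slot 1 at value $136, so the others get W − 136 = $350.
Without Cove: best allocation of the remaining 3 bidders over all 4 slots is Umbra→Slot 1 ($138), Ridgeline→Slot 2 ($143), Talus→Slot 4 ($89), total $370.
VCG payment = (others' best without Cove) − (others' welfare with Cove) = 370 − 350 = $20.

Cove pays $20.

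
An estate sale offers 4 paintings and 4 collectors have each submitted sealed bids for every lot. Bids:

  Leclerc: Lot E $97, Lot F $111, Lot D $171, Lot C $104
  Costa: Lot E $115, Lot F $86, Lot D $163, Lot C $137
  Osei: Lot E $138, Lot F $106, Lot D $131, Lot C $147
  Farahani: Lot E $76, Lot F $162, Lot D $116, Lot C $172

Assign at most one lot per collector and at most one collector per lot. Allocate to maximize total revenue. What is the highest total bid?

Optimal: Leclerc→Lot D ($171), Costa→Lot C ($137), Osei→Lot E ($138), Farahani→Lot F ($162) — total 171+137+138+162 = $608.
Max-entry greedy (repeatedly take the single best remaining cell) gives $567, worse by 41.
Every other assignment is strictly worse.

Maximum total: $608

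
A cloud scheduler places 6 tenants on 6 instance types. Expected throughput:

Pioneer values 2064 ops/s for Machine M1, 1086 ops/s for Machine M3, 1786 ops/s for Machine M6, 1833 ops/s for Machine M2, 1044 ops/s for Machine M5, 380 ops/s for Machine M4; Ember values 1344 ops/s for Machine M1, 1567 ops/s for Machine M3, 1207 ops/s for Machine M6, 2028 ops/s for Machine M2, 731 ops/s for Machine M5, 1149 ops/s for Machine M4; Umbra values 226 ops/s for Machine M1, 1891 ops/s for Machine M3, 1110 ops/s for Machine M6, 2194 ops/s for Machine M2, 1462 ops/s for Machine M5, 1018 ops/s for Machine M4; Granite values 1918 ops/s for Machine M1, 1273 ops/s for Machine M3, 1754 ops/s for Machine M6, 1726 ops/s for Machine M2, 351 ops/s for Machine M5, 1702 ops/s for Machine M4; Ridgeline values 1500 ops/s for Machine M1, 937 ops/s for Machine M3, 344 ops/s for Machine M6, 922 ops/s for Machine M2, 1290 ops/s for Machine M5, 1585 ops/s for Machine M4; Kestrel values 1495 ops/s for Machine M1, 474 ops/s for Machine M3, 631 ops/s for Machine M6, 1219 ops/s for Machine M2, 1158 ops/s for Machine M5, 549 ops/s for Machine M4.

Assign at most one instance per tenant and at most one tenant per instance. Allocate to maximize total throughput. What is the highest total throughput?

Maximum total: 10480 ops/s

This is a one-to-one assignment (maximum-weight bipartite matching).
Optimal: Pioneer→Machine M1 (2064 ops/s), Ember→Machine M2 (2028 ops/s), Umbra→Machine M3 (1891 ops/s), Granite→Machine M6 (1754 ops/s), Ridgeline→Machine M4 (1585 ops/s), Kestrel→Machine M5 (1158 ops/s) — total 2064+2028+1891+1754+1585+1158 = 10480 ops/s.
Max-entry greedy (repeatedly take the single best remaining cell) gives 10322 ops/s, worse by 158.
Next-best assignment: Pioneer→Machine M6, Ember→Machine M2, Umbra→Machine M3, Granite→Machine M1, Ridgeline→Machine M4, Kestrel→Machine M5 = 10366 ops/s.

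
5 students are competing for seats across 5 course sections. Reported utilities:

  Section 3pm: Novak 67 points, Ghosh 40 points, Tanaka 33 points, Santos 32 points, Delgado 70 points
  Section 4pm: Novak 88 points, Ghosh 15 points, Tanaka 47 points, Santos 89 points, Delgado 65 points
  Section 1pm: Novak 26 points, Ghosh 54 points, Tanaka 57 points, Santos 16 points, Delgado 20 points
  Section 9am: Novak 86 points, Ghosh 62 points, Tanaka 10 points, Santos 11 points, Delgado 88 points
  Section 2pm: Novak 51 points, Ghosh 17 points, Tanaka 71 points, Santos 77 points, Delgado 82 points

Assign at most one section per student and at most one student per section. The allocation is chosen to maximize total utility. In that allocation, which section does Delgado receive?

This is a one-to-one assignment (maximum-weight bipartite matching).
Optimal: Novak→Section 9am (86 points), Ghosh→Section 1pm (54 points), Tanaka→Section 2pm (71 points), Santos→Section 4pm (89 points), Delgado→Section 3pm (70 points) — total 86+54+71+89+70 = 370 points.
Column-greedy (each section in turn goes to its best remaining student) gives 319 points, worse by 51.
Swapping Novak↔Santos (Novak→Section 4pm 88 points, Santos→Section 9am 11 points) loses 76.
Delgado's own top section is Section 9am (88 points), but forcing Delgado→Section 9am and reassigning the rest optimally gives only 369 points — worse by 1.

Delgado receives Section 3pm.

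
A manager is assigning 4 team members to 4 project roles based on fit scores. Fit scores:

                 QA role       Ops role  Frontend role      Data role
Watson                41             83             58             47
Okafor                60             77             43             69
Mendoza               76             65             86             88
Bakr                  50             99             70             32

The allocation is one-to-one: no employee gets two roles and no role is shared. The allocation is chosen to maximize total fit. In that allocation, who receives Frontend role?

This is the linear assignment problem.
Optimal: Watson→Frontend role (58 pts), Okafor→QA role (60 pts), Mendoza→Data role (88 pts), Bakr→Ops role (99 pts) — total 58+60+88+99 = 305 pts.
Row-greedy (each employee in turn takes its best remaining role) gives 288 pts, worse by 17.
Next-best assignment: Watson→Frontend role, Okafor→Data role, Mendoza→QA role, Bakr→Ops role = 302 pts.
Every other assignment is strictly worse.
Watson's own top role is Ops role (83 pts), but forcing Watson→Ops role and reassigning the rest optimally gives only 301 pts — worse by 4.

Watson receives Frontend role.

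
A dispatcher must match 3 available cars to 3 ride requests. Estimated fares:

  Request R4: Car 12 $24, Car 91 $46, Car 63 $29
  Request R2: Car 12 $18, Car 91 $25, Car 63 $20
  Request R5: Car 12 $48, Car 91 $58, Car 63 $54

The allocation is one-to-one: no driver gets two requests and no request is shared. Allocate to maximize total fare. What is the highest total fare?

Optimal: Car 12→Request R2 ($18), Car 91→Request R4 ($46), Car 63→Request R5 ($54) — total 18+46+54 = $118.
Column-greedy (each request in turn goes to its best remaining driver) gives $114, worse by 4.
Next-best assignment: Car 12→Request R5, Car 91→Request R4, Car 63→Request R2 = $114.

Max total: $118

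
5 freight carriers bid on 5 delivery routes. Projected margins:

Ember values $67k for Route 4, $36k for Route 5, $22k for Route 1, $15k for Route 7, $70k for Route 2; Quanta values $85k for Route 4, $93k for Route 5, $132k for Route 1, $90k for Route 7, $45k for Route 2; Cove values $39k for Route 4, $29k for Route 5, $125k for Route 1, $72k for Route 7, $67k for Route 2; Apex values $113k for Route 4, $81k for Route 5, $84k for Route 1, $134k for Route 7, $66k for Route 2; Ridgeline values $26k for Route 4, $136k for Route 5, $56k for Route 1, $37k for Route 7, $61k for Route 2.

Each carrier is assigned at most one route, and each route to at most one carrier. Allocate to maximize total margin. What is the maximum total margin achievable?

Maximum total: $550k

This is a one-to-one assignment (maximum-weight bipartite matching).
Optimal: Ember→Route 2 ($70k), Quanta→Route 4 ($85k), Cove→Route 1 ($125k), Apex→Route 7 ($134k), Ridgeline→Route 5 ($136k) — total 70+85+125+134+136 = $550k.
Max-entry greedy (repeatedly take the single best remaining cell) gives $511k, worse by 39.
Next-best assignment: Ember→Route 4, Quanta→Route 1, Cove→Route 2, Apex→Route 7, Ridgeline→Route 5 = $536k.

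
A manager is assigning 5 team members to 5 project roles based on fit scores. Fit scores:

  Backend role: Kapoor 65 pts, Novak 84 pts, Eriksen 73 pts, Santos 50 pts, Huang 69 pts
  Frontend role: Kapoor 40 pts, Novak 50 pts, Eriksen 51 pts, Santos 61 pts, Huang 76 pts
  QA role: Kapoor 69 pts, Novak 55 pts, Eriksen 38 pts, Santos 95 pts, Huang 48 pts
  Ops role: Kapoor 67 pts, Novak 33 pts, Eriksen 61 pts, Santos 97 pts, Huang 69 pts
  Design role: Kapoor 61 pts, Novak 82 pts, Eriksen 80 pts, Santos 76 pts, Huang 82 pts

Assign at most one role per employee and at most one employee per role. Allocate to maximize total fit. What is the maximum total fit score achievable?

Maximum total: 406 pts

Optimal: Kapoor→QA role (69 pts), Novak→Backend role (84 pts), Eriksen→Design role (80 pts), Santos→Ops role (97 pts), Huang→Frontend role (76 pts) — total 69+84+80+97+76 = 406 pts.
Column-greedy (each role in turn goes to its best remaining employee) gives 402 pts, worse by 4.
Next-best assignment: Kapoor→Ops role, Novak→Backend role, Eriksen→Design role, Santos→QA role, Huang→Frontend role = 402 pts.
Swapping Santos↔Kapoor (Santos→QA role 95 pts, Kapoor→Ops role 67 pts) loses 4.
Checked against all permutations: 406 pts is optimal.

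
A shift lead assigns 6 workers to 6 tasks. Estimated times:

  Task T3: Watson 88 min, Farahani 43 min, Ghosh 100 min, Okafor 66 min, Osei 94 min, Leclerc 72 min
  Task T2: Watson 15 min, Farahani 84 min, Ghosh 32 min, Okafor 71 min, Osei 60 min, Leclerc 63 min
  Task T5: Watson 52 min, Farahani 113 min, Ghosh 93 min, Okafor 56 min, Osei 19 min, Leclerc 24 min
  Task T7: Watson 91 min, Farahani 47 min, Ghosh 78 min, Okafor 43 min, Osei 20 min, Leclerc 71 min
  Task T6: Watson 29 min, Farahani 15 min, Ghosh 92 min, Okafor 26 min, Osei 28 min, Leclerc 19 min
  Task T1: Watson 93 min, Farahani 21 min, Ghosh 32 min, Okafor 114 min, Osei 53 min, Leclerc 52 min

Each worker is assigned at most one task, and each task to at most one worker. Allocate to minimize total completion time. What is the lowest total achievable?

Minimum total: 160 min

Optimal: Watson→Task T2 (15 min), Farahani→Task T3 (43 min), Ghosh→Task T1 (32 min), Okafor→Task T6 (26 min), Osei→Task T7 (20 min), Leclerc→Task T5 (24 min) — total 15+43+32+26+20+24 = 160 min.
Min-entry greedy (repeatedly take the single cheapest remaining cell) gives 196 min, worse by 36.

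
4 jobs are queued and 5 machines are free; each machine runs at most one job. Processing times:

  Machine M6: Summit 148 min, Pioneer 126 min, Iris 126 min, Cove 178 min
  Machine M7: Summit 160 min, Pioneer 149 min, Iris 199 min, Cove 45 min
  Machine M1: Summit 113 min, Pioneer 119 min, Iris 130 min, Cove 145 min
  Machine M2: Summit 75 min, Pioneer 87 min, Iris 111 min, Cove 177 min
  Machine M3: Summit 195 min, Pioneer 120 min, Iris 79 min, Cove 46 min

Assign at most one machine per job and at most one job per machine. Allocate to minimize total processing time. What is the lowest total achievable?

Minimum total: 318 min

Optimal: Summit→Machine M2 (75 min), Pioneer→Machine M1 (119 min), Iris→Machine M3 (79 min), Cove→Machine M7 (45 min) — total 75+119+79+45 = 318 min.
Column-greedy (each machine in turn goes to its cheapest remaining job) gives 395 min, worse by 77.
Next-best assignment: Summit→Machine M1, Pioneer→Machine M2, Iris→Machine M3, Cove→Machine M7 = 324 min.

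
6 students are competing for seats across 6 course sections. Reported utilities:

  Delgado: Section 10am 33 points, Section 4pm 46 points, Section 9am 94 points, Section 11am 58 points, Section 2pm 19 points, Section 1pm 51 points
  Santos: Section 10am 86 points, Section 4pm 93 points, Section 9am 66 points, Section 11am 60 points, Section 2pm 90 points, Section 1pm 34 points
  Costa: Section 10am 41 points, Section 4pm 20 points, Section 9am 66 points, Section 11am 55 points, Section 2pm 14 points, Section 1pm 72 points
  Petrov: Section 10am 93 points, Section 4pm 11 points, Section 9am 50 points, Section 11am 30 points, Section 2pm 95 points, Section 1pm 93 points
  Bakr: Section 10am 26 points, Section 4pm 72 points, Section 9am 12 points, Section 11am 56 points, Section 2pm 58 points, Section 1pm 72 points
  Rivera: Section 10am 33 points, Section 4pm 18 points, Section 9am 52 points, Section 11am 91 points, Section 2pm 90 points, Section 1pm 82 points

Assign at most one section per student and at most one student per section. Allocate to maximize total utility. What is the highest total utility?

Maximum total: 512 points

Treat this as an assignment problem: match each student to one section.
Optimal: Delgado→Section 9am (94 points), Santos→Section 2pm (90 points), Costa→Section 1pm (72 points), Petrov→Section 10am (93 points), Bakr→Section 4pm (72 points), Rivera→Section 11am (91 points) — total 94+90+72+93+72+91 = 512 points.
Column-greedy (each section in turn goes to its best remaining student) gives 501 points, worse by 11.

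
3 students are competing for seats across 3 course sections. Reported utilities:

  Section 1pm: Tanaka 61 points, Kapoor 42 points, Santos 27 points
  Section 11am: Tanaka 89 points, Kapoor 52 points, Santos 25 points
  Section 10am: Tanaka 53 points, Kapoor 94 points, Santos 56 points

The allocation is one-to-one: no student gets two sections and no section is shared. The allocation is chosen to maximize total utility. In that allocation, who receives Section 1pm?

Optimal: Tanaka→Section 11am (89 points), Kapoor→Section 10am (94 points), Santos→Section 1pm (27 points) — total 89+94+27 = 210 points.
Column-greedy (each section in turn goes to its best remaining student) gives 169 points, worse by 41.
Swapping Kapoor↔Tanaka (Kapoor→Section 11am 52 points, Tanaka→Section 10am 53 points) loses 78.
Santos's own top section is Section 10am (56 points), but forcing Santos→Section 10am and reassigning the rest optimally gives only 187 points — worse by 23.

Santos receives Section 1pm.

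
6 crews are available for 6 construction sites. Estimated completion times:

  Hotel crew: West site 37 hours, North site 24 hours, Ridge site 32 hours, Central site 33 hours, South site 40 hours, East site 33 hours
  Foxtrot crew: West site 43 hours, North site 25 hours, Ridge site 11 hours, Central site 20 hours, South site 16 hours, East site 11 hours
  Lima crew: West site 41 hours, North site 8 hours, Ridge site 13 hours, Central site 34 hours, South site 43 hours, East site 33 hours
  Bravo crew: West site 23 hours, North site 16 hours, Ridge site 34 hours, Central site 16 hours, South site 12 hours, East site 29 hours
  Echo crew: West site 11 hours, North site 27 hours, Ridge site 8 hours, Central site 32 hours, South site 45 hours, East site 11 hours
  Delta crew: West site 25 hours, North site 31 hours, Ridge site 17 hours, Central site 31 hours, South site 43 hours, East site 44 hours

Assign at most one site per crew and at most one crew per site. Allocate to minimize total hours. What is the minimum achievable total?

Optimal: Hotel crew→Central site (33 hours), Foxtrot crew→East site (11 hours), Lima crew→North site (8 hours), Bravo crew→South site (12 hours), Echo crew→West site (11 hours), Delta crew→Ridge site (17 hours) — total 33+11+8+12+11+17 = 92 hours.
Min-entry greedy (repeatedly take the single cheapest remaining cell) gives 97 hours, worse by 5.

Minimum total: 92 hours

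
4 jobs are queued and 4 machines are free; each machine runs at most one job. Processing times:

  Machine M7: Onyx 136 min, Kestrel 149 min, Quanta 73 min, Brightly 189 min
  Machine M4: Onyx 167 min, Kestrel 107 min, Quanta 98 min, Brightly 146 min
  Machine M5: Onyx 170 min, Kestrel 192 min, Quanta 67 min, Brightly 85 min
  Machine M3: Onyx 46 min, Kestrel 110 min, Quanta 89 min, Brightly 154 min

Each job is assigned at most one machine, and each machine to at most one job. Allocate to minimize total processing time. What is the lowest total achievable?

Optimal: Onyx→Machine M3 (46 min), Kestrel→Machine M4 (107 min), Quanta→Machine M7 (73 min), Brightly→Machine M5 (85 min) — total 46+107+73+85 = 311 min.
Next-best assignment: Onyx→Machine M3, Kestrel→Machine M7, Quanta→Machine M4, Brightly→Machine M5 = 378 min.

Min total: 311 min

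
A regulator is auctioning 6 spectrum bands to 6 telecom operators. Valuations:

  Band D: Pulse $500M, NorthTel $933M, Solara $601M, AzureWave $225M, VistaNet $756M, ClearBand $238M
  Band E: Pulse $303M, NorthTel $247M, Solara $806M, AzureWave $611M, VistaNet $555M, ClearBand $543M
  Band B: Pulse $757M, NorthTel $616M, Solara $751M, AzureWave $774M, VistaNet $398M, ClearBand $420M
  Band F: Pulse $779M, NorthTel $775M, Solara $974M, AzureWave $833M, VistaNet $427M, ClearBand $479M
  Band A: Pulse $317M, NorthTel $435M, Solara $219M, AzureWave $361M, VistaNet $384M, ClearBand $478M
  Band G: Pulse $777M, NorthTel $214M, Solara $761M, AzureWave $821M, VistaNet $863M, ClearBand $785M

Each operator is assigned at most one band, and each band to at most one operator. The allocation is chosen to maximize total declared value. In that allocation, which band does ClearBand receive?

Optimal: Pulse→Band B ($757M), NorthTel→Band D ($933M), Solara→Band E ($806M), AzureWave→Band F ($833M), VistaNet→Band G ($863M), ClearBand→Band A ($478M) — total 757+933+806+833+863+478 = $4670M.
Row-greedy (each operator in turn takes its best remaining band) gives $4215M, worse by 455.
Next-best assignment: Pulse→Band F, NorthTel→Band D, Solara→Band E, AzureWave→Band B, VistaNet→Band G, ClearBand→Band A = $4633M.
ClearBand's own top band is Band G ($785M), but forcing ClearBand→Band G and reassigning the rest optimally gives only $4498M — worse by 172.

ClearBand receives Band A.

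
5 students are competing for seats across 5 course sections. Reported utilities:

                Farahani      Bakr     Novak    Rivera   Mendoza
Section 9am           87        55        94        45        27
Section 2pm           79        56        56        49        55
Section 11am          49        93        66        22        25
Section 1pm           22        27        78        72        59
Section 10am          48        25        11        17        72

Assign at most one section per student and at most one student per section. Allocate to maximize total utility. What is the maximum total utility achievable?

Maximum total: 410 points

Treat this as an assignment problem: match each student to one section.
Optimal: Farahani→Section 2pm (79 points), Bakr→Section 11am (93 points), Novak→Section 9am (94 points), Rivera→Section 1pm (72 points), Mendoza→Section 10am (72 points) — total 79+93+94+72+72 = 410 points.
Row-greedy (each student in turn takes its best remaining section) gives 379 points, worse by 31.
Every other assignment is strictly worse.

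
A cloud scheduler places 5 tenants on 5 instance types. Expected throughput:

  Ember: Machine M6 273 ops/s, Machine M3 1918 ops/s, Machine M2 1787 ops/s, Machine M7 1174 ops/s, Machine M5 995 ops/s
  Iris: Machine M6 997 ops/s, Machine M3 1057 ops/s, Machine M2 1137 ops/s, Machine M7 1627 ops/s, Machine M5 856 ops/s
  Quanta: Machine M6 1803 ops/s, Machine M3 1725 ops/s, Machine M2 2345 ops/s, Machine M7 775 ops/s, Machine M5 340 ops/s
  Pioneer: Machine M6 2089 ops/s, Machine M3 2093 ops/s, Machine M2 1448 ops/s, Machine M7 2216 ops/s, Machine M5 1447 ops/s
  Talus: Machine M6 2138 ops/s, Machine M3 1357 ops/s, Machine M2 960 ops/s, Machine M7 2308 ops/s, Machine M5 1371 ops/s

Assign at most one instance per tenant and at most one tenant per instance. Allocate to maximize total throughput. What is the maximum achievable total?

This is the linear assignment problem.
Optimal: Ember→Machine M3 (1918 ops/s), Iris→Machine M5 (856 ops/s), Quanta→Machine M2 (2345 ops/s), Pioneer→Machine M6 (2089 ops/s), Talus→Machine M7 (2308 ops/s) — total 1918+856+2345+2089+2308 = 9516 ops/s.
Column-greedy (each instance in turn goes to its best remaining tenant) gives 9198 ops/s, worse by 318.

Max total: 9516 ops/s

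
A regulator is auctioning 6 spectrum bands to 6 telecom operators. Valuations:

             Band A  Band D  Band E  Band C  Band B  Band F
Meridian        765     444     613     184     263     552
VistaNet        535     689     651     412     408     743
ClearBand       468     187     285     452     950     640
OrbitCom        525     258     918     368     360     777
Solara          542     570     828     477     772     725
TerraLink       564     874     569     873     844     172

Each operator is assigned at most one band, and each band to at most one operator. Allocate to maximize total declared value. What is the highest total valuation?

Optimal: Meridian→Band A ($765M), VistaNet→Band D ($689M), ClearBand→Band B ($950M), OrbitCom→Band E ($918M), Solara→Band F ($725M), TerraLink→Band C ($873M) — total 765+689+950+918+725+873 = $4920M.
Max-entry greedy (repeatedly take the single best remaining cell) gives $4727M, worse by 193.
Swapping ClearBand↔OrbitCom (ClearBand→Band E $285M, OrbitCom→Band B $360M) loses 1223.

Max total: $4920M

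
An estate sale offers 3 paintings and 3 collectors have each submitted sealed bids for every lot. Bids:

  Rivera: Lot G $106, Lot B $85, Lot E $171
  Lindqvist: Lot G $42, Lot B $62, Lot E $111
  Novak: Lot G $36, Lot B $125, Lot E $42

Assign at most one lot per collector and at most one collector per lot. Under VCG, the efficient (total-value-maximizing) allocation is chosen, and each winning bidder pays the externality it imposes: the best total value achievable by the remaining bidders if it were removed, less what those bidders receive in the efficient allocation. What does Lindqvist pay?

Efficient allocation: Rivera→Lot G ($106), Lindqvist→Lot E ($111), Novak→Lot B ($125); total welfare W = $342.
Lindqvist receives Lot E at value $111, so the others get W − 111 = $231.
Without Lindqvist: best allocation of the remaining 2 bidders over all 3 lots is Rivera→Lot E ($171), Novak→Lot B ($125), total $296.
VCG payment = (others' best without Lindqvist) − (others' welfare with Lindqvist) = 296 − 231 = $65.

Lindqvist pays $65.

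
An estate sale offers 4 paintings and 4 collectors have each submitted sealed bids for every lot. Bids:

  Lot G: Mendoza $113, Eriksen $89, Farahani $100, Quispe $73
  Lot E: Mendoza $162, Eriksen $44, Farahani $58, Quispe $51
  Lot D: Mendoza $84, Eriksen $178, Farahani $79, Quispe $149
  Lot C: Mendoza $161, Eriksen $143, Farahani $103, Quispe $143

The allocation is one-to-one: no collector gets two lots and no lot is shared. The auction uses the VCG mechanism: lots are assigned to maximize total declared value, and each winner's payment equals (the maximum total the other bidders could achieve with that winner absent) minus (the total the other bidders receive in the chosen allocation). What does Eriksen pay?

Eriksen pays $9.

Efficient allocation: Mendoza→Lot E ($162), Eriksen→Lot D ($178), Farahani→Lot G ($100), Quispe→Lot C ($143); total welfare W = $583.
Eriksen receives Lot D at value $178, so the others get W − 178 = $405.
Without Eriksen: best allocation of the remaining 3 bidders over all 4 lots is Mendoza→Lot E ($162), Farahani→Lot C ($103), Quispe→Lot D ($149), total $414.
VCG payment = (others' best without Eriksen) − (others' welfare with Eriksen) = 414 − 405 = $9.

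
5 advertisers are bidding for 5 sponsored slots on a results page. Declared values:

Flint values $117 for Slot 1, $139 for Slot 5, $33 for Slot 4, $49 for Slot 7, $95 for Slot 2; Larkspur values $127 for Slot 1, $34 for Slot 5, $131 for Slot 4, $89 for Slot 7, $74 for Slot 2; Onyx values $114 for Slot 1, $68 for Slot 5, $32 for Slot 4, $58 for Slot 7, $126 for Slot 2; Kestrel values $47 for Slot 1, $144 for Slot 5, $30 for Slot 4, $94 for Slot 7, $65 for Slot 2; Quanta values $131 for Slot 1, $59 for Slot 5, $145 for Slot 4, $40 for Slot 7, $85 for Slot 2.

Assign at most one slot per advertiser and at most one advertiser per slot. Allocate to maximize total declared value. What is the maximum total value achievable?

Max total: $631

Treat this as an assignment problem: match each advertiser to one slot.
Optimal: Flint→Slot 5 ($139), Larkspur→Slot 1 ($127), Onyx→Slot 2 ($126), Kestrel→Slot 7 ($94), Quanta→Slot 4 ($145) — total 139+127+126+94+145 = $631.
Row-greedy (each advertiser in turn takes its best remaining slot) gives $621, worse by 10.
Next-best assignment: Flint→Slot 1, Larkspur→Slot 7, Onyx→Slot 2, Kestrel→Slot 5, Quanta→Slot 4 = $621.
Every other assignment is strictly worse.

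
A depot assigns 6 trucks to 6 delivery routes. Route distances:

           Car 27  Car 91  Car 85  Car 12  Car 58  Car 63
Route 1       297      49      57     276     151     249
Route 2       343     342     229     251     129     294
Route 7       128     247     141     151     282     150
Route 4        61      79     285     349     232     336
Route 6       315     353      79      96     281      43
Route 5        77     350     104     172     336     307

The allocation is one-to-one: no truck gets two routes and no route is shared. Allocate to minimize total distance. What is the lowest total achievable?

Min total: 536 km

Treat this as an assignment problem: match each truck to one route.
Optimal: Car 27→Route 5 (77 km), Car 91→Route 4 (79 km), Car 85→Route 1 (57 km), Car 12→Route 7 (151 km), Car 58→Route 2 (129 km), Car 63→Route 6 (43 km) — total 77+79+57+151+129+43 = 536 km.
Min-entry greedy (repeatedly take the single cheapest remaining cell) gives 537 km, worse by 1.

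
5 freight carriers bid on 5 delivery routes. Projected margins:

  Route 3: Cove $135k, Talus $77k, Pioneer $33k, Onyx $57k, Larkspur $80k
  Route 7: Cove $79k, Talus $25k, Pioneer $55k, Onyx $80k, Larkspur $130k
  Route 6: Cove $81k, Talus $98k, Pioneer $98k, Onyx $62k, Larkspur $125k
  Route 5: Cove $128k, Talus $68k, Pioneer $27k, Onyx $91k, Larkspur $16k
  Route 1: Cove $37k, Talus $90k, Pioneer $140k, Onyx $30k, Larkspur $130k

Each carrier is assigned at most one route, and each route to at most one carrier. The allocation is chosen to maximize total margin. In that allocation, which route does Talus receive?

Optimal: Cove→Route 3 ($135k), Talus→Route 6 ($98k), Pioneer→Route 1 ($140k), Onyx→Route 5 ($91k), Larkspur→Route 7 ($130k) — total 135+98+140+91+130 = $594k.
No other one-to-one assignment exceeds $594k.

Talus receives Route 6.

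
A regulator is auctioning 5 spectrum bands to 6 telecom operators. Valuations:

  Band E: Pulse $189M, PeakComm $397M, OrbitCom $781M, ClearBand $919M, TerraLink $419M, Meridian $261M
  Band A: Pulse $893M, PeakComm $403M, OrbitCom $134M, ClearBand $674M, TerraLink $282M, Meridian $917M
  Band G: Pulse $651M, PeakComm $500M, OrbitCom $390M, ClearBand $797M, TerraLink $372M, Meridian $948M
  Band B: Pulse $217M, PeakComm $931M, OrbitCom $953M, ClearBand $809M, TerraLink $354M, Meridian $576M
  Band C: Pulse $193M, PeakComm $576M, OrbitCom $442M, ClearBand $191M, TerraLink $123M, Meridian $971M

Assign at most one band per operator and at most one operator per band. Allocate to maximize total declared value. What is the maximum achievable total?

Maximum total: $4373M

Optimal: OrbitCom→Band E ($781M), Pulse→Band A ($893M), ClearBand→Band G ($797M), PeakComm→Band B ($931M), Meridian→Band C ($971M) — total 781+893+797+931+971 = $4373M.
Max-entry greedy (repeatedly take the single best remaining cell) gives $4236M, worse by 137.
Next-best assignment: ClearBand→Band E, Pulse→Band A, Meridian→Band G, OrbitCom→Band B, PeakComm→Band C = $4289M.
Swapping Pulse↔Meridian (Pulse→Band C $193M, Meridian→Band A $917M) loses 754.
No other one-to-one assignment exceeds $4373M.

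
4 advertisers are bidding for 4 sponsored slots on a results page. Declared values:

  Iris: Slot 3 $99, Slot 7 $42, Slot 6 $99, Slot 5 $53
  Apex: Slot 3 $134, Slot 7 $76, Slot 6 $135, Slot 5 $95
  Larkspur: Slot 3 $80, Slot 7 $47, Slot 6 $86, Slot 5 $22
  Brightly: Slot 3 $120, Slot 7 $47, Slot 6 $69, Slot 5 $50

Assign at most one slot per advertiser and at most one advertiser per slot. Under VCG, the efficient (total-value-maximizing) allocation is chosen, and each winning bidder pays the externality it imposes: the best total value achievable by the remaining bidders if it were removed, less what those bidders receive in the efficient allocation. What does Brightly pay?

Brightly pays $40.

Efficient allocation: Iris→Slot 6 ($99), Apex→Slot 5 ($95), Larkspur→Slot 7 ($47), Brightly→Slot 3 ($120); total welfare W = $361.
Brightly receives Slot 3 at value $120, so the others get W − 120 = $241.
Without Brightly: best allocation of the remaining 3 bidders over all 4 slots is Iris→Slot 3 ($99), Apex→Slot 6 ($135), Larkspur→Slot 7 ($47), total $281.
VCG payment = (others' best without Brightly) − (others' welfare with Brightly) = 281 − 241 = $40.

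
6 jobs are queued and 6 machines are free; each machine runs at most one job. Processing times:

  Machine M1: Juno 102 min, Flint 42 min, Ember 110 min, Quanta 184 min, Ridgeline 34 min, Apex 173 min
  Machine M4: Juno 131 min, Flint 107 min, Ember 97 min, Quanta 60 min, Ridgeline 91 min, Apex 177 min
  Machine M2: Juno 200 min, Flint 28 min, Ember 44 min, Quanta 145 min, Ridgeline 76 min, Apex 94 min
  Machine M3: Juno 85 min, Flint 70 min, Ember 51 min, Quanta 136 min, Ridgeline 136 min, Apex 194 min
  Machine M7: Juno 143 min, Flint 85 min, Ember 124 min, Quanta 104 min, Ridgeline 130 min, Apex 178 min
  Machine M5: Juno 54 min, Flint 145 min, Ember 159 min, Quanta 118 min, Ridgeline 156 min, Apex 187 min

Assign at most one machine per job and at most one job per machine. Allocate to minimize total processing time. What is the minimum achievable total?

Optimal: Juno→Machine M5 (54 min), Flint→Machine M7 (85 min), Ember→Machine M3 (51 min), Quanta→Machine M4 (60 min), Ridgeline→Machine M1 (34 min), Apex→Machine M2 (94 min) — total 54+85+51+60+34+94 = 378 min.
Min-entry greedy (repeatedly take the single cheapest remaining cell) gives 405 min, worse by 27.
Every other assignment is strictly worse.

Min total: 378 min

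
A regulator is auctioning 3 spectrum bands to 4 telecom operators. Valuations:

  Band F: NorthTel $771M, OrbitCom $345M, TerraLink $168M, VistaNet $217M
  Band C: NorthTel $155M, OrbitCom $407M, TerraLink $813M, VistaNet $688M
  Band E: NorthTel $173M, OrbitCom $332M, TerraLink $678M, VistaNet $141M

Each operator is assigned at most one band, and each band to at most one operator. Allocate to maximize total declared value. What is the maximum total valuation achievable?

Max total: $2137M

Optimal: NorthTel→Band F ($771M), VistaNet→Band C ($688M), TerraLink→Band E ($678M) — total 771+688+678 = $2137M.
Row-greedy (each operator in turn takes its best remaining band) gives $1856M, worse by 281.
Swapping VistaNet↔TerraLink (VistaNet→Band E $141M, TerraLink→Band C $813M) loses 412.
Every other assignment is strictly worse.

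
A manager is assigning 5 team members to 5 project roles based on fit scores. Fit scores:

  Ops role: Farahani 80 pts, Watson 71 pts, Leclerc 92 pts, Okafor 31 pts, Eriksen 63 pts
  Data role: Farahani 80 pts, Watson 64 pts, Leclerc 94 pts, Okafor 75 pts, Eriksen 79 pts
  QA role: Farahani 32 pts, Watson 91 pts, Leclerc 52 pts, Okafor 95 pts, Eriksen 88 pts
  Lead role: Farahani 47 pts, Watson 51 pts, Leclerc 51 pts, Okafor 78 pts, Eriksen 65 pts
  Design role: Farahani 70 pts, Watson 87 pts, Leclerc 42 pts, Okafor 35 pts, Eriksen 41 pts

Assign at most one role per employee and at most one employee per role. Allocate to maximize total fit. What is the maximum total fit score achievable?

Maximum total: 427 pts

Optimal: Farahani→Ops role (80 pts), Watson→Design role (87 pts), Leclerc→Data role (94 pts), Okafor→Lead role (78 pts), Eriksen→QA role (88 pts) — total 80+87+94+78+88 = 427 pts.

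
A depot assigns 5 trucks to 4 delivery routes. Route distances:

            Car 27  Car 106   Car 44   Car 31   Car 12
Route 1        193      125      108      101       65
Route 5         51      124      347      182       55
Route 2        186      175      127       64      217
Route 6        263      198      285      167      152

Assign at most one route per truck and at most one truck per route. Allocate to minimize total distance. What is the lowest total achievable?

Optimal: Car 44→Route 1 (108 km), Car 27→Route 5 (51 km), Car 31→Route 2 (64 km), Car 12→Route 6 (152 km) — total 108+51+64+152 = 375 km.
Next-best assignment: Car 12→Route 1, Car 27→Route 5, Car 31→Route 2, Car 106→Route 6 = 378 km.

Min total: 375 km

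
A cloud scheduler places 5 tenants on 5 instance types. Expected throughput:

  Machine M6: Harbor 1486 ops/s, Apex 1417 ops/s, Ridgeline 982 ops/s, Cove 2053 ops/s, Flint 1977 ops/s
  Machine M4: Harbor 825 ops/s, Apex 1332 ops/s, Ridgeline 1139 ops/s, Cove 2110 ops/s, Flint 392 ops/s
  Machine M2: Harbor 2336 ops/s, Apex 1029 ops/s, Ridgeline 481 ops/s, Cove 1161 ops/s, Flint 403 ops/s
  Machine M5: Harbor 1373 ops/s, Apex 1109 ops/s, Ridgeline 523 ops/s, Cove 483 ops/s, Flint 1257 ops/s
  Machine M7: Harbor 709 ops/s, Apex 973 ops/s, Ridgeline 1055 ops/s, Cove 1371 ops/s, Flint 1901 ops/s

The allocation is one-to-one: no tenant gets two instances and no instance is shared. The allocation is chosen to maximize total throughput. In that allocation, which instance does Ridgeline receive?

Optimal: Harbor→Machine M2 (2336 ops/s), Apex→Machine M5 (1109 ops/s), Ridgeline→Machine M7 (1055 ops/s), Cove→Machine M4 (2110 ops/s), Flint→Machine M6 (1977 ops/s) — total 2336+1109+1055+2110+1977 = 8587 ops/s.
Row-greedy (each tenant in turn takes its best remaining instance) gives 7520 ops/s, worse by 1067.
Every other assignment is strictly worse.
Ridgeline's own top instance is Machine M4 (1139 ops/s), but forcing Ridgeline→Machine M4 and reassigning the rest optimally gives only 8538 ops/s — worse by 49.

Ridgeline receives Machine M7.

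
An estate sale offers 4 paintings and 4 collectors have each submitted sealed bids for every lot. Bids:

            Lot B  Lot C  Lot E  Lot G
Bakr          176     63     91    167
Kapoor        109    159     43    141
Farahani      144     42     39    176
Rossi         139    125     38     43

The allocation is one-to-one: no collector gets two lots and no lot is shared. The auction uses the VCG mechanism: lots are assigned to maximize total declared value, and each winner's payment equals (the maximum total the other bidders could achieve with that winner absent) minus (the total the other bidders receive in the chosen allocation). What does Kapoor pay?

Efficient allocation: Bakr→Lot E ($91), Kapoor→Lot C ($159), Farahani→Lot G ($176), Rossi→Lot B ($139); total welfare W = $565.
Kapoor receives Lot C at value $159, so the others get W − 159 = $406.
Without Kapoor: best allocation of the remaining 3 bidders over all 4 lots is Bakr→Lot B ($176), Farahani→Lot G ($176), Rossi→Lot C ($125), total $477.
VCG payment = (others' best without Kapoor) − (others' welfare with Kapoor) = 477 − 406 = $71.

Kapoor pays $71.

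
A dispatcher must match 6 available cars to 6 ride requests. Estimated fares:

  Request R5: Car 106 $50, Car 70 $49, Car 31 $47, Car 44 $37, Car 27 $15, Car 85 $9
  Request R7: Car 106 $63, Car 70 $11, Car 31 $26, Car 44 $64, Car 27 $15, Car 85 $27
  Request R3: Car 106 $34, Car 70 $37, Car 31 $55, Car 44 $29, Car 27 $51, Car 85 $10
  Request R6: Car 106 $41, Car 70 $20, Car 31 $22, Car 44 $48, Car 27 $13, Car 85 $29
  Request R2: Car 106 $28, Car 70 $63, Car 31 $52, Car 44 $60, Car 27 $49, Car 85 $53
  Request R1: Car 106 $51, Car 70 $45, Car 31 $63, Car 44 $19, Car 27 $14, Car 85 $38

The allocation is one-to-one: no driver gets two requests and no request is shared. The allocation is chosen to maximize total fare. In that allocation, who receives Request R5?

Treat this as an assignment problem: match each driver to one request.
Optimal: Car 106→Request R7 ($63), Car 70→Request R5 ($49), Car 31→Request R1 ($63), Car 44→Request R6 ($48), Car 27→Request R3 ($51), Car 85→Request R2 ($53) — total 63+49+63+48+51+53 = $327.
Column-greedy (each request in turn goes to its best remaining driver) gives $275, worse by 52.
Car 70's own top request is Request R2 ($63), but forcing Car 70→Request R2 and reassigning the rest optimally gives only $320 — worse by 7.

Car 70 receives Request R5.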